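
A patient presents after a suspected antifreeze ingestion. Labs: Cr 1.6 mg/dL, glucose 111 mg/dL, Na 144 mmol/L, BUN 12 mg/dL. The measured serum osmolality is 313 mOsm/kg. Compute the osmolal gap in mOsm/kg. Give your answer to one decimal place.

Calculated osmolality = 2·Na + glucose/18 + BUN/2.8
= 2·144 + 111/18 + 12/2.8
= 288 + 6.17 + 4.29
= 298.46 mOsm/kg ≈ 298.5 mOsm/kg
Osmolar gap = measured − calculated = 313 − 298.5 = 14.5 mOsm/kg

14.5 mOsm/kg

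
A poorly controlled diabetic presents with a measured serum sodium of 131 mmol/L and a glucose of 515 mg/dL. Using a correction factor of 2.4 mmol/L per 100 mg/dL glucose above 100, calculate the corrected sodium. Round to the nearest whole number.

141 mmol/L

Corrected Na = measured Na + 2.4 · (glucose − 100)/100
= 131 + 2.4 · (515 − 100)/100
= 131 + 10
= 141 mmol/L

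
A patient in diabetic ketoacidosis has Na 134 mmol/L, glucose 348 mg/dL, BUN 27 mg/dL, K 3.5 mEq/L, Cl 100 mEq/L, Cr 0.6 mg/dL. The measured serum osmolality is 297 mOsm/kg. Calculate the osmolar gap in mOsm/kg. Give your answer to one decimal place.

0.0 mOsm/kg

Calculated osmolality = 2·Na + glucose/18 + BUN/2.8
= 2·134 + 348/18 + 27/2.8
= 268 + 19.33 + 9.64
= 296.97 mOsm/kg ≈ 297.0 mOsm/kg
Osmolar gap = measured − calculated = 297 − 297.0 = 0.0 mOsm/kg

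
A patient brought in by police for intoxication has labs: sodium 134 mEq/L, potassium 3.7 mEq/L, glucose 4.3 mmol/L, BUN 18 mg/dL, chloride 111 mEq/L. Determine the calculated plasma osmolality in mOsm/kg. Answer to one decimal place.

Calculated osmolality = 2·Na + glucose + BUN/2.8
= 2·134 + 4.3 + 18/2.8
= 268 + 4.30 + 6.43
= 278.73 mOsm/kg

278.7 mOsm/kg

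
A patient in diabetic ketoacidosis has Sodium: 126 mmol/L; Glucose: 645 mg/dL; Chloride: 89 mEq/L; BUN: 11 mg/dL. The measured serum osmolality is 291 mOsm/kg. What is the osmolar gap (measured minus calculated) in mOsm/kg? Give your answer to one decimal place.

Calculated osmolality = 2·Na + glucose/18 + BUN/2.8
= 2·126 + 645/18 + 11/2.8
= 252 + 35.83 + 3.93
= 291.76 mOsm/kg ≈ 291.8 mOsm/kg
Osmolar gap = measured − calculated = 291 − 291.8 = -0.8 mOsm/kg

-0.8 mOsm/kg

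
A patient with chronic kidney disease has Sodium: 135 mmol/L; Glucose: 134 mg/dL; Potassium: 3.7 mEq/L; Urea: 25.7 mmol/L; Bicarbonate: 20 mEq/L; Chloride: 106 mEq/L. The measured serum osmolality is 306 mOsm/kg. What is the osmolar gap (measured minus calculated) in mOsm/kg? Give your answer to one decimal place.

2.9 mOsm/kg

Calculated osmolality = 2·Na + glucose/18 + urea
= 2·135 + 134/18 + 25.7
= 270 + 7.44 + 25.70
= 303.14 mOsm/kg ≈ 303.1 mOsm/kg
Osmolar gap = measured − calculated = 306 − 303.1 = 2.9 mOsm/kg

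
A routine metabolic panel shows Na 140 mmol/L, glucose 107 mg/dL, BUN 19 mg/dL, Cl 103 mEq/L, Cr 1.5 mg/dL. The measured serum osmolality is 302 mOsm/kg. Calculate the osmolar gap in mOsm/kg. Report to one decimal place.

Calculated osmolality = 2·Na + glucose/18 + BUN/2.8
= 2·140 + 107/18 + 19/2.8
= 280 + 5.94 + 6.79
= 292.73 mOsm/kg ≈ 292.7 mOsm/kg
Osmolar gap = measured − calculated = 302 − 292.7 = 9.3 mOsm/kg

9.3 mOsm/kg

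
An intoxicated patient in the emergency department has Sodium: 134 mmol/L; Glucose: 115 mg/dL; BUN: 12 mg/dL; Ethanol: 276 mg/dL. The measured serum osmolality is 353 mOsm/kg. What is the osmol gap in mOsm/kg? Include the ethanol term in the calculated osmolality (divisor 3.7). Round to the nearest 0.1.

Calculated osmolality = 2·Na + glucose/18 + BUN/2.8 + ethanol/3.7
= 2·134 + 115/18 + 12/2.8 + 276/3.7
= 268 + 6.39 + 4.29 + 74.59
= 353.27 mOsm/kg ≈ 353.3 mOsm/kg
Osmolar gap = measured − calculated = 353 − 353.3 = -0.3 mOsm/kg

-0.3 mOsm/kg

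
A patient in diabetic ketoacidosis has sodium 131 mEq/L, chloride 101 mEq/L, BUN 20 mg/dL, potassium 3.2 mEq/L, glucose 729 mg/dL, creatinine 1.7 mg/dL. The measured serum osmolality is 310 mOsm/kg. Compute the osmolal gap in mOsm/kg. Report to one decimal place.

0.4 mOsm/kg

Calculated osmolality = 2·Na + glucose/18 + BUN/2.8
= 2·131 + 729/18 + 20/2.8
= 262 + 40.50 + 7.14
= 309.64 mOsm/kg ≈ 309.6 mOsm/kg
Osmolar gap = measured − calculated = 310 − 309.6 = 0.4 mOsm/kg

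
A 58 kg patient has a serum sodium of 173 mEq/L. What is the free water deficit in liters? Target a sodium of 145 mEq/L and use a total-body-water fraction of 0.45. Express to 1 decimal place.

TBW = 0.45 · 58 = 26.1 L
Free water deficit = TBW · (Na/145 − 1)
= 26.1 · (173/145 − 1)
= 26.1 · 0.1931
= 5.04 L

5.0 L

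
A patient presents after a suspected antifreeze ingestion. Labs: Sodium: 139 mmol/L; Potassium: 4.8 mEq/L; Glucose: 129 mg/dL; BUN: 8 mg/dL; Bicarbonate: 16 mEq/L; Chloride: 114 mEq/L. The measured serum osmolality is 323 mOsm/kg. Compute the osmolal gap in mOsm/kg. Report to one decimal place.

Calculated osmolality = 2·Na + glucose/18 + BUN/2.8
= 2·139 + 129/18 + 8/2.8
= 278 + 7.17 + 2.86
= 288.03 mOsm/kg ≈ 288.0 mOsm/kg
Osmolar gap = measured − calculated = 323 − 288.0 = 35.0 mOsm/kg

35.0 mOsm/kg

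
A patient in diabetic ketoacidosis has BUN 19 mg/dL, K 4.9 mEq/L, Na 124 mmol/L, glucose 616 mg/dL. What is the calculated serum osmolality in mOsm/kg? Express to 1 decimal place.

289.0 mOsm/kg

Calculated osmolality = 2·Na + glucose/18 + BUN/2.8
= 2·124 + 616/18 + 19/2.8
= 248 + 34.22 + 6.79
= 289.01 mOsm/kg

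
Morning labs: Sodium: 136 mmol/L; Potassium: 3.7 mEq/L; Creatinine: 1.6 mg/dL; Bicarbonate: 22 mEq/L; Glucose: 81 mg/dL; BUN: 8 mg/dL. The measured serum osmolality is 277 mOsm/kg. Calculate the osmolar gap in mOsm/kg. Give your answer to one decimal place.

-2.4 mOsm/kg

Calculated osmolality = 2·Na + glucose/18 + BUN/2.8
= 2·136 + 81/18 + 8/2.8
= 272 + 4.50 + 2.86
= 279.36 mOsm/kg ≈ 279.4 mOsm/kg
Osmolar gap = measured − calculated = 277 − 279.4 = -2.4 mOsm/kg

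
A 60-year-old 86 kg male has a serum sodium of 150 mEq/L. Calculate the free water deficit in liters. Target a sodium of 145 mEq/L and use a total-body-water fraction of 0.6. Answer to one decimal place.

TBW = 0.6 · 86 = 51.6 L
Free water deficit = TBW · (Na/145 − 1)
= 51.6 · (150/145 − 1)
= 51.6 · 0.0345
= 1.78 L

1.8 L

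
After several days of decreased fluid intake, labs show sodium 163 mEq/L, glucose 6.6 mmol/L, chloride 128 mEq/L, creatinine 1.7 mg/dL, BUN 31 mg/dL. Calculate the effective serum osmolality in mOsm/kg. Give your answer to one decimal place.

332.6 mOsm/kg

Effective osmolality excludes urea (freely permeant across cell membranes):
2·Na + glucose
= 2·163 + 6.6
= 326 + 6.6
= 332.6 mOsm/kg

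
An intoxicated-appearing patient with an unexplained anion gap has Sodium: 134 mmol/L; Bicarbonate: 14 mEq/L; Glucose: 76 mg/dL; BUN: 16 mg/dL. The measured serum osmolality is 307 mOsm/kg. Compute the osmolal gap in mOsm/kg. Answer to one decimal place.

29.1 mOsm/kg

Calculated osmolality = 2·Na + glucose/18 + BUN/2.8
= 2·134 + 76/18 + 16/2.8
= 268 + 4.22 + 5.71
= 277.93 mOsm/kg ≈ 277.9 mOsm/kg
Osmolar gap = measured − calculated = 307 − 277.9 = 29.1 mOsm/kg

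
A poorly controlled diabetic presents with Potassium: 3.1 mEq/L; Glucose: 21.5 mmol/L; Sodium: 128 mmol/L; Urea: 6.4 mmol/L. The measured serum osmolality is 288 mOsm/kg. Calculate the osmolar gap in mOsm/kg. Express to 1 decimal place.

Calculated osmolality = 2·Na + glucose + urea
= 2·128 + 21.5 + 6.4
= 256 + 21.50 + 6.40
= 283.9 mOsm/kg ≈ 283.9 mOsm/kg
Osmolar gap = measured − calculated = 288 − 283.9 = 4.1 mOsm/kg

4.1 mOsm/kg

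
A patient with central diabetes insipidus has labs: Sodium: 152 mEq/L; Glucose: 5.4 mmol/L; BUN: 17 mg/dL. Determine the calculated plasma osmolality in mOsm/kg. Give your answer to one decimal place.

315.5 mOsm/kg

Calculated osmolality = 2·Na + glucose + BUN/2.8
= 2·152 + 5.4 + 17/2.8
= 304 + 5.40 + 6.07
= 315.47 mOsm/kg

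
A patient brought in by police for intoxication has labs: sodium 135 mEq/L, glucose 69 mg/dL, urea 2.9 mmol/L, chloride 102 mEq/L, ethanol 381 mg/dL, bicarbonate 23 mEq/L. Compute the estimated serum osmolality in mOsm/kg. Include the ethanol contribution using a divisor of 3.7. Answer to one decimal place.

379.7 mOsm/kg

Calculated osmolality = 2·Na + glucose/18 + urea + ethanol/3.7
= 2·135 + 69/18 + 2.9 + 381/3.7
= 270 + 3.83 + 2.90 + 102.97
= 379.7 mOsm/kg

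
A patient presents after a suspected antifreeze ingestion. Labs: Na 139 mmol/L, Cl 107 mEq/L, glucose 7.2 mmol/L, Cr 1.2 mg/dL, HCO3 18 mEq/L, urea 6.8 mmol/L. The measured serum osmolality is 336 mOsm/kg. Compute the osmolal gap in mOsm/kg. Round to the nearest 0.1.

44.0 mOsm/kg

Calculated osmolality = 2·Na + glucose + urea
= 2·139 + 7.2 + 6.8
= 278 + 7.20 + 6.80
= 292 mOsm/kg ≈ 292.0 mOsm/kg
Osmolar gap = measured − calculated = 336 − 292.0 = 44.0 mOsm/kg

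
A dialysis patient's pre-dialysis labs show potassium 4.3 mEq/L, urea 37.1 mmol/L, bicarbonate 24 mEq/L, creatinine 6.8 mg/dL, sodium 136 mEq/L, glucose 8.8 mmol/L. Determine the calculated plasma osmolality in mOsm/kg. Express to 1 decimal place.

Calculated osmolality = 2·Na + glucose + urea
= 2·136 + 8.8 + 37.1
= 272 + 8.80 + 37.10
= 317.9 mOsm/kg

317.9 mOsm/kg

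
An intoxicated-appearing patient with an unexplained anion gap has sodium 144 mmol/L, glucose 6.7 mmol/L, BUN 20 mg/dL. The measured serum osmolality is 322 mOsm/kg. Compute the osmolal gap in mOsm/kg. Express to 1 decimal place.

20.2 mOsm/kg

Calculated osmolality = 2·Na + glucose + BUN/2.8
= 2·144 + 6.7 + 20/2.8
= 288 + 6.70 + 7.14
= 301.84 mOsm/kg ≈ 301.8 mOsm/kg
Osmolar gap = measured − calculated = 322 − 301.8 = 20.2 mOsm/kg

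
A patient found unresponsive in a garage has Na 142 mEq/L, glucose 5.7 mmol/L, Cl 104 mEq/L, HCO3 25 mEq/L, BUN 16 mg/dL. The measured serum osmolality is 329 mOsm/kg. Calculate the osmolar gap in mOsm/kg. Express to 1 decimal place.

Calculated osmolality = 2·Na + glucose + BUN/2.8
= 2·142 + 5.7 + 16/2.8
= 284 + 5.70 + 5.71
= 295.41 mOsm/kg ≈ 295.4 mOsm/kg
Osmolar gap = measured − calculated = 329 − 295.4 = 33.6 mOsm/kg

33.6 mOsm/kg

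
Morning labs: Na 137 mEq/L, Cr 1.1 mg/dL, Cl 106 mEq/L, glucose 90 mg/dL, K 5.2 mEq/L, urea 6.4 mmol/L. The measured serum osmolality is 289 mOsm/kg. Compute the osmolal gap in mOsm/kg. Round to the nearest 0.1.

3.6 mOsm/kg

Calculated osmolality = 2·Na + glucose/18 + urea
= 2·137 + 90/18 + 6.4
= 274 + 5 + 6.40
= 285.4 mOsm/kg ≈ 285.4 mOsm/kg
Osmolar gap = measured − calculated = 289 − 285.4 = 3.6 mOsm/kg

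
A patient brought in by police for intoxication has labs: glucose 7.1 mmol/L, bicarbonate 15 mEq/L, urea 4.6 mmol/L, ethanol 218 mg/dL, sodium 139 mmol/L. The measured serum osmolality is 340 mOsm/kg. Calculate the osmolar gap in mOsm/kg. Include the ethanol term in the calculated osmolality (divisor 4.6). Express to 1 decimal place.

2.9 mOsm/kg

Calculated osmolality = 2·Na + glucose + urea + ethanol/4.6
= 2·139 + 7.1 + 4.6 + 218/4.6
= 278 + 7.10 + 4.60 + 47.39
= 337.09 mOsm/kg ≈ 337.1 mOsm/kg
Osmolar gap = measured − calculated = 340 − 337.1 = 2.9 mOsm/kg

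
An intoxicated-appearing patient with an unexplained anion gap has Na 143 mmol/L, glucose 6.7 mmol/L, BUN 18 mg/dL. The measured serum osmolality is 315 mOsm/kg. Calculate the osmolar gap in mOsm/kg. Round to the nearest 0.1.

Calculated osmolality = 2·Na + glucose + BUN/2.8
= 2·143 + 6.7 + 18/2.8
= 286 + 6.70 + 6.43
= 299.13 mOsm/kg ≈ 299.1 mOsm/kg
Osmolar gap = measured − calculated = 315 − 299.1 = 15.9 mOsm/kg

15.9 mOsm/kg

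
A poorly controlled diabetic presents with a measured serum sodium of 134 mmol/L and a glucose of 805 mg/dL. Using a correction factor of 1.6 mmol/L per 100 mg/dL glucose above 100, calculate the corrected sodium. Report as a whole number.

145 mmol/L

Corrected Na = measured Na + 1.6 · (glucose − 100)/100
= 134 + 1.6 · (805 − 100)/100
= 134 + 11.3
= 145.3 mmol/L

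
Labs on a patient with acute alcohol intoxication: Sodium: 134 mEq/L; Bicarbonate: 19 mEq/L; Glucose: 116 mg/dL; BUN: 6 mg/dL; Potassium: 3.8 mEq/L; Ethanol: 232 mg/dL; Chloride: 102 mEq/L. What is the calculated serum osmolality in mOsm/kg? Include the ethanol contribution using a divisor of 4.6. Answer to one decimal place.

Calculated osmolality = 2·Na + glucose/18 + BUN/2.8 + ethanol/4.6
= 2·134 + 116/18 + 6/2.8 + 232/4.6
= 268 + 6.44 + 2.14 + 50.43
= 327.01 mOsm/kg

327.0 mOsm/kg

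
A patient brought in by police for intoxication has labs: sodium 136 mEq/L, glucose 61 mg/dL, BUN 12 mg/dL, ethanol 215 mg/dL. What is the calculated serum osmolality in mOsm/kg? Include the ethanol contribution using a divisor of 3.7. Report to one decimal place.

337.8 mOsm/kg

Calculated osmolality = 2·Na + glucose/18 + BUN/2.8 + ethanol/3.7
= 2·136 + 61/18 + 12/2.8 + 215/3.7
= 272 + 3.39 + 4.29 + 58.11
= 337.79 mOsm/kg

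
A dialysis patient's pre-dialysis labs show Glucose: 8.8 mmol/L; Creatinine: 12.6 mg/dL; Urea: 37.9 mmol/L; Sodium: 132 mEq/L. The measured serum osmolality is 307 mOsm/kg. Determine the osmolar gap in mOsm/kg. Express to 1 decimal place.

-3.7 mOsm/kg

Calculated osmolality = 2·Na + glucose + urea
= 2·132 + 8.8 + 37.9
= 264 + 8.80 + 37.90
= 310.7 mOsm/kg ≈ 310.7 mOsm/kg
Osmolar gap = measured − calculated = 307 − 310.7 = -3.7 mOsm/kg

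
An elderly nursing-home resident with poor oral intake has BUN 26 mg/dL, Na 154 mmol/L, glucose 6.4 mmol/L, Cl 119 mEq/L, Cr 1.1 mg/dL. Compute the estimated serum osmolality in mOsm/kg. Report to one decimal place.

Calculated osmolality = 2·Na + glucose + BUN/2.8
= 2·154 + 6.4 + 26/2.8
= 308 + 6.40 + 9.29
= 323.69 mOsm/kg

323.7 mOsm/kg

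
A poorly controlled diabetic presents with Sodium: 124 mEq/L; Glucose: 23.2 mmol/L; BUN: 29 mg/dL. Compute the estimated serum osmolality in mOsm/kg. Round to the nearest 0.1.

281.6 mOsm/kg

Calculated osmolality = 2·Na + glucose + BUN/2.8
= 2·124 + 23.2 + 29/2.8
= 248 + 23.20 + 10.36
= 281.56 mOsm/kg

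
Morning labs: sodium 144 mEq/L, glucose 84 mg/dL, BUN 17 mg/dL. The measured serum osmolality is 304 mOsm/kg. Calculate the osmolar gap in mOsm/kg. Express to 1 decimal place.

Calculated osmolality = 2·Na + glucose/18 + BUN/2.8
= 2·144 + 84/18 + 17/2.8
= 288 + 4.67 + 6.07
= 298.74 mOsm/kg ≈ 298.7 mOsm/kg
Osmolar gap = measured − calculated = 304 − 298.7 = 5.3 mOsm/kg

5.3 mOsm/kg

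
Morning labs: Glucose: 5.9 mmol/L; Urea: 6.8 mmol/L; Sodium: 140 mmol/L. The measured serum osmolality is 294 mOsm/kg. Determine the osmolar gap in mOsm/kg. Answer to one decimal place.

1.3 mOsm/kg

Calculated osmolality = 2·Na + glucose + urea
= 2·140 + 5.9 + 6.8
= 280 + 5.90 + 6.80
= 292.7 mOsm/kg ≈ 292.7 mOsm/kg
Osmolar gap = measured − calculated = 294 − 292.7 = 1.3 mOsm/kg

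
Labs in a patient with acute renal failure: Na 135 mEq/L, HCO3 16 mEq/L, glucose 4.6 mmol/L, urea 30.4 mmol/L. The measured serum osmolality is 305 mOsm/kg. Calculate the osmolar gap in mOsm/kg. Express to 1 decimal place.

0.0 mOsm/kg

Calculated osmolality = 2·Na + glucose + urea
= 2·135 + 4.6 + 30.4
= 270 + 4.60 + 30.40
= 305 mOsm/kg ≈ 305.0 mOsm/kg
Osmolar gap = measured − calculated = 305 − 305.0 = 0.0 mOsm/kg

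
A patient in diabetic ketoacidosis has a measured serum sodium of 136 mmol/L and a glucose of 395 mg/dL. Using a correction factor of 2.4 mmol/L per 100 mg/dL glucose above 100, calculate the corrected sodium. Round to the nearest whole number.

143 mmol/L

Corrected Na = measured Na + 2.4 · (glucose − 100)/100
= 136 + 2.4 · (395 − 100)/100
= 136 + 7.1
= 143.1 mmol/L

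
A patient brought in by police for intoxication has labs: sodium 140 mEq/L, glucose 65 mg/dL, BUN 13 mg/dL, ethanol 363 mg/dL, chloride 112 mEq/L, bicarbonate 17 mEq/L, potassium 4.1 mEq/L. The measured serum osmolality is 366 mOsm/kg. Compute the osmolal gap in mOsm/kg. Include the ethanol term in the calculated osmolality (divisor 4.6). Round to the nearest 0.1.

Calculated osmolality = 2·Na + glucose/18 + BUN/2.8 + ethanol/4.6
= 2·140 + 65/18 + 13/2.8 + 363/4.6
= 280 + 3.61 + 4.64 + 78.91
= 367.16 mOsm/kg ≈ 367.2 mOsm/kg
Osmolar gap = measured − calculated = 366 − 367.2 = -1.2 mOsm/kg

-1.2 mOsm/kg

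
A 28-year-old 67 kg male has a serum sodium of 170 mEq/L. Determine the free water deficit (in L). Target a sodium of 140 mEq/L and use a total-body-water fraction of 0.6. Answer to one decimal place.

TBW = 0.6 · 67 = 40.2 L
Free water deficit = TBW · (Na/140 − 1)
= 40.2 · (170/140 − 1)
= 40.2 · 0.2143
= 8.61 L

8.6 L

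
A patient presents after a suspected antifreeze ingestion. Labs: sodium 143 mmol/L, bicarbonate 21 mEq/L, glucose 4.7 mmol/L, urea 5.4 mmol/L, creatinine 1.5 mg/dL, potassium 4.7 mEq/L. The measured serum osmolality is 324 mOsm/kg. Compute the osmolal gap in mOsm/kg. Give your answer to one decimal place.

Calculated osmolality = 2·Na + glucose + urea
= 2·143 + 4.7 + 5.4
= 286 + 4.70 + 5.40
= 296.1 mOsm/kg ≈ 296.1 mOsm/kg
Osmolar gap = measured − calculated = 324 − 296.1 = 27.9 mOsm/kg

27.9 mOsm/kg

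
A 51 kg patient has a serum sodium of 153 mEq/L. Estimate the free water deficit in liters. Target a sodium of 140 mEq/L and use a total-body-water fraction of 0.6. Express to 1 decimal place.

2.8 L

TBW = 0.6 · 51 = 30.6 L
Free water deficit = TBW · (Na/140 − 1)
= 30.6 · (153/140 − 1)
= 30.6 · 0.0929
= 2.84 L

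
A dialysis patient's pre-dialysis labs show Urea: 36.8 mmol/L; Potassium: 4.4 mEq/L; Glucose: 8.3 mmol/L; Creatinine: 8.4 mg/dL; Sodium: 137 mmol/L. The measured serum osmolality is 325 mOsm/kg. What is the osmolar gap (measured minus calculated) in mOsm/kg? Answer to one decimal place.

5.9 mOsm/kg

Calculated osmolality = 2·Na + glucose + urea
= 2·137 + 8.3 + 36.8
= 274 + 8.30 + 36.80
= 319.1 mOsm/kg ≈ 319.1 mOsm/kg
Osmolar gap = measured − calculated = 325 − 319.1 = 5.9 mOsm/kg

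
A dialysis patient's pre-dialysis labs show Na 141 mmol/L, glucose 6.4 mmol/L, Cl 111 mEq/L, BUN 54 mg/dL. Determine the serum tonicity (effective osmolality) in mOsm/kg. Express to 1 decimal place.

Effective osmolality excludes urea (freely permeant across cell membranes):
2·Na + glucose
= 2·141 + 6.4
= 282 + 6.4
= 288.4 mOsm/kg

288.4 mOsm/kg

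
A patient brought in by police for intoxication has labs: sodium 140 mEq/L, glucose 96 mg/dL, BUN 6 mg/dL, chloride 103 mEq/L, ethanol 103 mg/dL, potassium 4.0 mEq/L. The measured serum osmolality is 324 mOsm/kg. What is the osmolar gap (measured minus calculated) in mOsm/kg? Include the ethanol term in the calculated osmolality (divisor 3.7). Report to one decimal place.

8.7 mOsm/kg

Calculated osmolality = 2·Na + glucose/18 + BUN/2.8 + ethanol/3.7
= 2·140 + 96/18 + 6/2.8 + 103/3.7
= 280 + 5.33 + 2.14 + 27.84
= 315.31 mOsm/kg ≈ 315.3 mOsm/kg
Osmolar gap = measured − calculated = 324 − 315.3 = 8.7 mOsm/kg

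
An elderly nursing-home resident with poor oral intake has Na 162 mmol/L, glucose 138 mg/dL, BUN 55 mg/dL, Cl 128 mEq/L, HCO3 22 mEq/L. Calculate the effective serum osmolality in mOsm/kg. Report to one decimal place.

331.7 mOsm/kg

Effective osmolality excludes urea (freely permeant across cell membranes):
2·Na + glucose/18
= 2·162 + 138/18
= 324 + 7.67
= 331.67 mOsm/kg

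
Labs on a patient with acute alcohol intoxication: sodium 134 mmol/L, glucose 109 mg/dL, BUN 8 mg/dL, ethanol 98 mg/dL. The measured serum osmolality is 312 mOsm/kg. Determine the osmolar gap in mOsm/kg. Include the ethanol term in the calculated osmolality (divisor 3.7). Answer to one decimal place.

Calculated osmolality = 2·Na + glucose/18 + BUN/2.8 + ethanol/3.7
= 2·134 + 109/18 + 8/2.8 + 98/3.7
= 268 + 6.06 + 2.86 + 26.49
= 303.41 mOsm/kg ≈ 303.4 mOsm/kg
Osmolar gap = measured − calculated = 312 − 303.4 = 8.6 mOsm/kg

8.6 mOsm/kg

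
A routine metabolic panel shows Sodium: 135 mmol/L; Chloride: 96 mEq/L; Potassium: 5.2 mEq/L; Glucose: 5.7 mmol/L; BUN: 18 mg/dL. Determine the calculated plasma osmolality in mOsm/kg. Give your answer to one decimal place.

282.1 mOsm/kg

Calculated osmolality = 2·Na + glucose + BUN/2.8
= 2·135 + 5.7 + 18/2.8
= 270 + 5.70 + 6.43
= 282.13 mOsm/kg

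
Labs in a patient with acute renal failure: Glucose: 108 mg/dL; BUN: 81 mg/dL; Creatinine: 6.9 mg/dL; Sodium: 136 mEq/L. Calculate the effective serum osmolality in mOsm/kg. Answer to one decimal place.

278.0 mOsm/kg

Effective osmolality excludes urea (freely permeant across cell membranes):
2·Na + glucose/18
= 2·136 + 108/18
= 272 + 6
= 278 mOsm/kg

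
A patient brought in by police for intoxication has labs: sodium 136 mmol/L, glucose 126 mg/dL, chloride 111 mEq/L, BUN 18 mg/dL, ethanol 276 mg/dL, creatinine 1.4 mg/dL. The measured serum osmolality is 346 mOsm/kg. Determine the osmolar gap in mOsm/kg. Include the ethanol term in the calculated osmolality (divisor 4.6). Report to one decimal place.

0.6 mOsm/kg

Calculated osmolality = 2·Na + glucose/18 + BUN/2.8 + ethanol/4.6
= 2·136 + 126/18 + 18/2.8 + 276/4.6
= 272 + 7 + 6.43 + 60
= 345.43 mOsm/kg ≈ 345.4 mOsm/kg
Osmolar gap = measured − calculated = 346 − 345.4 = 0.6 mOsm/kg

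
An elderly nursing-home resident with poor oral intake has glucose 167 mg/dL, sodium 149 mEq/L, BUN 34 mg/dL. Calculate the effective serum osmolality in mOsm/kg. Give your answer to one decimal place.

Effective osmolality excludes urea (freely permeant across cell membranes):
2·Na + glucose/18
= 2·149 + 167/18
= 298 + 9.28
= 307.28 mOsm/kg

307.3 mOsm/kg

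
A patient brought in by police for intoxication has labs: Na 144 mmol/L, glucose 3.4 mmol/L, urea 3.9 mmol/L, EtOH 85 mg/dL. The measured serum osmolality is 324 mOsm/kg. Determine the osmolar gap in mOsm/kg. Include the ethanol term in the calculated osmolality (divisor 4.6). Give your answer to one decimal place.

Calculated osmolality = 2·Na + glucose + urea + ethanol/4.6
= 2·144 + 3.4 + 3.9 + 85/4.6
= 288 + 3.40 + 3.90 + 18.48
= 313.78 mOsm/kg ≈ 313.8 mOsm/kg
Osmolar gap = measured − calculated = 324 − 313.8 = 10.2 mOsm/kg

10.2 mOsm/kg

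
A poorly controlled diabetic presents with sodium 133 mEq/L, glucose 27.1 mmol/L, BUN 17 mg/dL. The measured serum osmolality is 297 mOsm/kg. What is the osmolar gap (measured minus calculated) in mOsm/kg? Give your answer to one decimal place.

Calculated osmolality = 2·Na + glucose + BUN/2.8
= 2·133 + 27.1 + 17/2.8
= 266 + 27.10 + 6.07
= 299.17 mOsm/kg ≈ 299.2 mOsm/kg
Osmolar gap = measured − calculated = 297 − 299.2 = -2.2 mOsm/kg

-2.2 mOsm/kg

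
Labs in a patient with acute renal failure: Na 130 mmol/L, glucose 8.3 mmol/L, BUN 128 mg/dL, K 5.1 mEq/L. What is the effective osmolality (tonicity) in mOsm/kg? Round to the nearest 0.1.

268.3 mOsm/kg

Effective osmolality excludes urea (freely permeant across cell membranes):
2·Na + glucose
= 2·130 + 8.3
= 260 + 8.3
= 268.3 mOsm/kg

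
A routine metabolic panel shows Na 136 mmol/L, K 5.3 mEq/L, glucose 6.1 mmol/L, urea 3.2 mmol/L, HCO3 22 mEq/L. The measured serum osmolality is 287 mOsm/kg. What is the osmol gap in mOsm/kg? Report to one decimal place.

Calculated osmolality = 2·Na + glucose + urea
= 2·136 + 6.1 + 3.2
= 272 + 6.10 + 3.20
= 281.3 mOsm/kg ≈ 281.3 mOsm/kg
Osmolar gap = measured − calculated = 287 − 281.3 = 5.7 mOsm/kg

5.7 mOsm/kg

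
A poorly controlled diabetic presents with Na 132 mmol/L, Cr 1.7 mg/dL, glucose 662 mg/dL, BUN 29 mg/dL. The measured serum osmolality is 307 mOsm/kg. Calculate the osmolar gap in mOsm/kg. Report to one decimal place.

Calculated osmolality = 2·Na + glucose/18 + BUN/2.8
= 2·132 + 662/18 + 29/2.8
= 264 + 36.78 + 10.36
= 311.14 mOsm/kg ≈ 311.1 mOsm/kg
Osmolar gap = measured − calculated = 307 − 311.1 = -4.1 mOsm/kg

-4.1 mOsm/kg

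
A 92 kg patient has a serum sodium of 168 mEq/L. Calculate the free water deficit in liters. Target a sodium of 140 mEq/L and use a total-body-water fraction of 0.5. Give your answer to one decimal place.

9.2 L

TBW = 0.5 · 92 = 46 L
Free water deficit = TBW · (Na/140 − 1)
= 46 · (168/140 − 1)
= 46 · 0.2
= 9.2 L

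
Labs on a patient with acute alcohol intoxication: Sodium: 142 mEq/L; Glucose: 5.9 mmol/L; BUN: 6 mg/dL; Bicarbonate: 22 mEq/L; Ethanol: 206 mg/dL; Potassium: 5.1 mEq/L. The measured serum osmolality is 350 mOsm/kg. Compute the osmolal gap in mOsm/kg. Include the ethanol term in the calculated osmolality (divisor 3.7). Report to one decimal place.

Calculated osmolality = 2·Na + glucose + BUN/2.8 + ethanol/3.7
= 2·142 + 5.9 + 6/2.8 + 206/3.7
= 284 + 5.90 + 2.14 + 55.68
= 347.72 mOsm/kg ≈ 347.7 mOsm/kg
Osmolar gap = measured − calculated = 350 − 347.7 = 2.3 mOsm/kg

2.3 mOsm/kg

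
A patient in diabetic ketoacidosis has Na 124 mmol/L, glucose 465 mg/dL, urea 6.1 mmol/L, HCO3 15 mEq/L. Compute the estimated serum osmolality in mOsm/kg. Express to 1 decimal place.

Calculated osmolality = 2·Na + glucose/18 + urea
= 2·124 + 465/18 + 6.1
= 248 + 25.83 + 6.10
= 279.93 mOsm/kg

279.9 mOsm/kg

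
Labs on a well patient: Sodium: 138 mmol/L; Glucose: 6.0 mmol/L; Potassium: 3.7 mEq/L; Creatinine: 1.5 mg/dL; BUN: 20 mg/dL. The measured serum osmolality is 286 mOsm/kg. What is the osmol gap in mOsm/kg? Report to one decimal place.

-3.1 mOsm/kg

Calculated osmolality = 2·Na + glucose + BUN/2.8
= 2·138 + 6 + 20/2.8
= 276 + 6 + 7.14
= 289.14 mOsm/kg ≈ 289.1 mOsm/kg
Osmolar gap = measured − calculated = 286 − 289.1 = -3.1 mOsm/kg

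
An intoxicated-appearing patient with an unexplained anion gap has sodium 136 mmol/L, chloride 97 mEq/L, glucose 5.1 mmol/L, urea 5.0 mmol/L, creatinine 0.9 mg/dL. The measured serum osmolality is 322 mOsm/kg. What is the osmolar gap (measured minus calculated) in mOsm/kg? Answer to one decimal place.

Calculated osmolality = 2·Na + glucose + urea
= 2·136 + 5.1 + 5
= 272 + 5.10 + 5
= 282.1 mOsm/kg ≈ 282.1 mOsm/kg
Osmolar gap = measured − calculated = 322 − 282.1 = 39.9 mOsm/kg

39.9 mOsm/kg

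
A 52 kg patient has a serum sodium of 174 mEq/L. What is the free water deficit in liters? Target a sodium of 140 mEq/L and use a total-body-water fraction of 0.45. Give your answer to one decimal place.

TBW = 0.45 · 52 = 23.4 L
Free water deficit = TBW · (Na/140 − 1)
= 23.4 · (174/140 − 1)
= 23.4 · 0.2429
= 5.68 L

5.7 L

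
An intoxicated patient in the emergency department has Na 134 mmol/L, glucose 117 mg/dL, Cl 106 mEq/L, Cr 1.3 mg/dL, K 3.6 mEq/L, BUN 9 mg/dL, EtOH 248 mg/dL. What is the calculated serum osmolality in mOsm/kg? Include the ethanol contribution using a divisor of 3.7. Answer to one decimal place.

344.7 mOsm/kg

Calculated osmolality = 2·Na + glucose/18 + BUN/2.8 + ethanol/3.7
= 2·134 + 117/18 + 9/2.8 + 248/3.7
= 268 + 6.50 + 3.21 + 67.03
= 344.74 mOsm/kg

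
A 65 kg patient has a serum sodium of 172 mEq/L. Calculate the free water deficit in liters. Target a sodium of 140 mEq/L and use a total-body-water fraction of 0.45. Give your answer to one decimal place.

6.7 L

TBW = 0.45 · 65 = 29.25 L
Free water deficit = TBW · (Na/140 − 1)
= 29.25 · (172/140 − 1)
= 29.25 · 0.2286
= 6.69 L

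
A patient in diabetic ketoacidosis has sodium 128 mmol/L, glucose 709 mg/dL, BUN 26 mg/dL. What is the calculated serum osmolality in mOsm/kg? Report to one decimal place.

304.7 mOsm/kg

Calculated osmolality = 2·Na + glucose/18 + BUN/2.8
= 2·128 + 709/18 + 26/2.8
= 256 + 39.39 + 9.29
= 304.68 mOsm/kg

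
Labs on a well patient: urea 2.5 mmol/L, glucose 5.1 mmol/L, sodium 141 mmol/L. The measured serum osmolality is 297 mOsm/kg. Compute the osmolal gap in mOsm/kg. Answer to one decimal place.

7.4 mOsm/kg

Calculated osmolality = 2·Na + glucose + urea
= 2·141 + 5.1 + 2.5
= 282 + 5.10 + 2.50
= 289.6 mOsm/kg ≈ 289.6 mOsm/kg
Osmolar gap = measured − calculated = 297 − 289.6 = 7.4 mOsm/kg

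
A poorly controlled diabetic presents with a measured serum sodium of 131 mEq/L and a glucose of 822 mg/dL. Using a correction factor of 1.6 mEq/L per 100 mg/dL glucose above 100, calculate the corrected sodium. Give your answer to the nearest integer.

Corrected Na = measured Na + 1.6 · (glucose − 100)/100
= 131 + 1.6 · (822 − 100)/100
= 131 + 11.6
= 142.6 mEq/L

143 mEq/L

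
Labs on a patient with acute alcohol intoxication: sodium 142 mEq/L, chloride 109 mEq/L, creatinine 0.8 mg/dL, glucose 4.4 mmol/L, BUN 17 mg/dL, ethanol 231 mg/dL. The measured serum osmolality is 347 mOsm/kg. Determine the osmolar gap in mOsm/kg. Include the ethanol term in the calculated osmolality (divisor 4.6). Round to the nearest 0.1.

Calculated osmolality = 2·Na + glucose + BUN/2.8 + ethanol/4.6
= 2·142 + 4.4 + 17/2.8 + 231/4.6
= 284 + 4.40 + 6.07 + 50.22
= 344.69 mOsm/kg ≈ 344.7 mOsm/kg
Osmolar gap = measured − calculated = 347 − 344.7 = 2.3 mOsm/kg

2.3 mOsm/kg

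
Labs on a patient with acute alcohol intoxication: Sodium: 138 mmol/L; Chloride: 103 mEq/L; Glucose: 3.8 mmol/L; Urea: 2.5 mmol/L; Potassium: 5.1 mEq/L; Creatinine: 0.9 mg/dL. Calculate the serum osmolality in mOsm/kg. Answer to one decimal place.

Calculated osmolality = 2·Na + glucose + urea
= 2·138 + 3.8 + 2.5
= 276 + 3.80 + 2.50
= 282.3 mOsm/kg

282.3 mOsm/kg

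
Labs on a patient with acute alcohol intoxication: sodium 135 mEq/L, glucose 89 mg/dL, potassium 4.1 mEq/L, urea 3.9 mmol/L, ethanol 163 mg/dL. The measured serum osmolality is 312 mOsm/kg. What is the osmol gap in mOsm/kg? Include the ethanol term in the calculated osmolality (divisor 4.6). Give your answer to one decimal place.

Calculated osmolality = 2·Na + glucose/18 + urea + ethanol/4.6
= 2·135 + 89/18 + 3.9 + 163/4.6
= 270 + 4.94 + 3.90 + 35.43
= 314.27 mOsm/kg ≈ 314.3 mOsm/kg
Osmolar gap = measured − calculated = 312 − 314.3 = -2.3 mOsm/kg

-2.3 mOsm/kg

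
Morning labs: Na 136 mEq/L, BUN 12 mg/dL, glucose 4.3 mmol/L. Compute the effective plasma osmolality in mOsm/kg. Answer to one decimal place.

Effective osmolality excludes urea (freely permeant across cell membranes):
2·Na + glucose
= 2·136 + 4.3
= 272 + 4.3
= 276.3 mOsm/kg

276.3 mOsm/kg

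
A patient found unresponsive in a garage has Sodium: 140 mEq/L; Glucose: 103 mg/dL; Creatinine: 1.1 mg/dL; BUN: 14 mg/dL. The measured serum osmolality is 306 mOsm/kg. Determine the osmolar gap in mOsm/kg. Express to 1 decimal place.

Calculated osmolality = 2·Na + glucose/18 + BUN/2.8
= 2·140 + 103/18 + 14/2.8
= 280 + 5.72 + 5
= 290.72 mOsm/kg ≈ 290.7 mOsm/kg
Osmolar gap = measured − calculated = 306 − 290.7 = 15.3 mOsm/kg

15.3 mOsm/kg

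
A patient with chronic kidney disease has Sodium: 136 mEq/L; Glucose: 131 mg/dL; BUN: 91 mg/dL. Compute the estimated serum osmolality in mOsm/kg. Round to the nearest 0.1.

311.8 mOsm/kg

Calculated osmolality = 2·Na + glucose/18 + BUN/2.8
= 2·136 + 131/18 + 91/2.8
= 272 + 7.28 + 32.50
= 311.78 mOsm/kg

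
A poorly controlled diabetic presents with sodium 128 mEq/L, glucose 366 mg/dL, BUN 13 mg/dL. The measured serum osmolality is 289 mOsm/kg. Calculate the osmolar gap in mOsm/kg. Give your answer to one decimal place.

8.0 mOsm/kg

Calculated osmolality = 2·Na + glucose/18 + BUN/2.8
= 2·128 + 366/18 + 13/2.8
= 256 + 20.33 + 4.64
= 280.97 mOsm/kg ≈ 281.0 mOsm/kg
Osmolar gap = measured − calculated = 289 − 281.0 = 8.0 mOsm/kg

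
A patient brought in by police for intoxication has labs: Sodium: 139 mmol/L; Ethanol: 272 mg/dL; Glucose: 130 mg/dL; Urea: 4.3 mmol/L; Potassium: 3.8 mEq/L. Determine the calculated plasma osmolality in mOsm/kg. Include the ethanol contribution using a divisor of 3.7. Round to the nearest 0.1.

363.0 mOsm/kg

Calculated osmolality = 2·Na + glucose/18 + urea + ethanol/3.7
= 2·139 + 130/18 + 4.3 + 272/3.7
= 278 + 7.22 + 4.30 + 73.51
= 363.03 mOsm/kg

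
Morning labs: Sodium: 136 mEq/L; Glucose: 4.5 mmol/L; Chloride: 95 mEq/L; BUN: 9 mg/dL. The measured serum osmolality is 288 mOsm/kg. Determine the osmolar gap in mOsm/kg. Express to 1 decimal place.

Calculated osmolality = 2·Na + glucose + BUN/2.8
= 2·136 + 4.5 + 9/2.8
= 272 + 4.50 + 3.21
= 279.71 mOsm/kg ≈ 279.7 mOsm/kg
Osmolar gap = measured − calculated = 288 − 279.7 = 8.3 mOsm/kg

8.3 mOsm/kg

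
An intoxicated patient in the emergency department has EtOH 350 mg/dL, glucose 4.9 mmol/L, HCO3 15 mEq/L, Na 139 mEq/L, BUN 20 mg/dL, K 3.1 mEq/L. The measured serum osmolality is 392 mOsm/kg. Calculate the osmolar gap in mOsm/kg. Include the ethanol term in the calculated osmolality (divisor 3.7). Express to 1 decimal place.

Calculated osmolality = 2·Na + glucose + BUN/2.8 + ethanol/3.7
= 2·139 + 4.9 + 20/2.8 + 350/3.7
= 278 + 4.90 + 7.14 + 94.59
= 384.63 mOsm/kg ≈ 384.6 mOsm/kg
Osmolar gap = measured − calculated = 392 − 384.6 = 7.4 mOsm/kg

7.4 mOsm/kg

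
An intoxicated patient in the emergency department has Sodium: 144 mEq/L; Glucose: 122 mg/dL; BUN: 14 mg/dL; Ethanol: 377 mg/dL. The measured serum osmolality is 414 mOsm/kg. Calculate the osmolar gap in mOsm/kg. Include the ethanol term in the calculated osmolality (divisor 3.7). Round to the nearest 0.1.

12.3 mOsm/kg

Calculated osmolality = 2·Na + glucose/18 + BUN/2.8 + ethanol/3.7
= 2·144 + 122/18 + 14/2.8 + 377/3.7
= 288 + 6.78 + 5 + 101.89
= 401.67 mOsm/kg ≈ 401.7 mOsm/kg
Osmolar gap = measured − calculated = 414 − 401.7 = 12.3 mOsm/kg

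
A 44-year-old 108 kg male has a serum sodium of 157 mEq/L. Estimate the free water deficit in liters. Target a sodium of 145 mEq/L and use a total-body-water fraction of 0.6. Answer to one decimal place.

5.4 L

TBW = 0.6 · 108 = 64.8 L
Free water deficit = TBW · (Na/145 − 1)
= 64.8 · (157/145 − 1)
= 64.8 · 0.0828
= 5.37 L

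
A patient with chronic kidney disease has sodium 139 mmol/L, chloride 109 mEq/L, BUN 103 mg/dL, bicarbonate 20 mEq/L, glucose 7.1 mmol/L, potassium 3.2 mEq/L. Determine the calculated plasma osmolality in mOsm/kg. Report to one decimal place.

321.9 mOsm/kg

Calculated osmolality = 2·Na + glucose + BUN/2.8
= 2·139 + 7.1 + 103/2.8
= 278 + 7.10 + 36.79
= 321.89 mOsm/kg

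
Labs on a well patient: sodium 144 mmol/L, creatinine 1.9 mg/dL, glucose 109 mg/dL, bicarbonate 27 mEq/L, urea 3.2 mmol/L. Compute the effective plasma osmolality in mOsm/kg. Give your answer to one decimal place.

Effective osmolality excludes urea (freely permeant across cell membranes):
2·Na + glucose/18
= 2·144 + 109/18
= 288 + 6.06
= 294.06 mOsm/kg

294.1 mOsm/kg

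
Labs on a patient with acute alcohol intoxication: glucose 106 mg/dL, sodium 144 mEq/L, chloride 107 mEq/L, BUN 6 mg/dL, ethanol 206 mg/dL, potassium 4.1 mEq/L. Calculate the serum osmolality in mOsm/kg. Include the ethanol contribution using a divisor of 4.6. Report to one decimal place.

340.8 mOsm/kg

Calculated osmolality = 2·Na + glucose/18 + BUN/2.8 + ethanol/4.6
= 2·144 + 106/18 + 6/2.8 + 206/4.6
= 288 + 5.89 + 2.14 + 44.78
= 340.81 mOsm/kg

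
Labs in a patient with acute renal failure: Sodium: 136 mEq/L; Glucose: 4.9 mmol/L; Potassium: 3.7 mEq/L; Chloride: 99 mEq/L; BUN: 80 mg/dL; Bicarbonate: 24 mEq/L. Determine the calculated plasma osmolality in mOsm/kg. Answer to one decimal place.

Calculated osmolality = 2·Na + glucose + BUN/2.8
= 2·136 + 4.9 + 80/2.8
= 272 + 4.90 + 28.57
= 305.47 mOsm/kg

305.5 mOsm/kg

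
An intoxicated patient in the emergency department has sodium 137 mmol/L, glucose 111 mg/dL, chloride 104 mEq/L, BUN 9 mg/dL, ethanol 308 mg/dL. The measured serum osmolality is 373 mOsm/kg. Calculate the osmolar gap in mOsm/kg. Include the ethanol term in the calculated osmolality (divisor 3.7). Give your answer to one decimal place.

Calculated osmolality = 2·Na + glucose/18 + BUN/2.8 + ethanol/3.7
= 2·137 + 111/18 + 9/2.8 + 308/3.7
= 274 + 6.17 + 3.21 + 83.24
= 366.62 mOsm/kg ≈ 366.6 mOsm/kg
Osmolar gap = measured − calculated = 373 − 366.6 = 6.4 mOsm/kg

6.4 mOsm/kg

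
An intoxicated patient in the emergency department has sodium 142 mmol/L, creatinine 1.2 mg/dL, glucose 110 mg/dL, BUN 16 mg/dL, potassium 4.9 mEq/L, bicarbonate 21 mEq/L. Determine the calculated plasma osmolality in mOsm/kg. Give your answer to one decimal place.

295.8 mOsm/kg

Calculated osmolality = 2·Na + glucose/18 + BUN/2.8
= 2·142 + 110/18 + 16/2.8
= 284 + 6.11 + 5.71
= 295.82 mOsm/kg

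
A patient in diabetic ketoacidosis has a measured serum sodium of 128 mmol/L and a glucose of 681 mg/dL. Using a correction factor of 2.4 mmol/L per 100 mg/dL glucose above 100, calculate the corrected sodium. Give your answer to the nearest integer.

142 mmol/L

Corrected Na = measured Na + 2.4 · (glucose − 100)/100
= 128 + 2.4 · (681 − 100)/100
= 128 + 13.9
= 141.9 mmol/L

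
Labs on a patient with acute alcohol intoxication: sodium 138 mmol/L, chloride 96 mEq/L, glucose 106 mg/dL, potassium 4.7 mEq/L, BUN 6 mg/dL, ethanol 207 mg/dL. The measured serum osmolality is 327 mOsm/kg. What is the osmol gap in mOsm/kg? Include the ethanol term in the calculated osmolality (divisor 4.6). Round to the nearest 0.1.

Calculated osmolality = 2·Na + glucose/18 + BUN/2.8 + ethanol/4.6
= 2·138 + 106/18 + 6/2.8 + 207/4.6
= 276 + 5.89 + 2.14 + 45
= 329.03 mOsm/kg ≈ 329.0 mOsm/kg
Osmolar gap = measured − calculated = 327 − 329.0 = -2.0 mOsm/kg

-2.0 mOsm/kg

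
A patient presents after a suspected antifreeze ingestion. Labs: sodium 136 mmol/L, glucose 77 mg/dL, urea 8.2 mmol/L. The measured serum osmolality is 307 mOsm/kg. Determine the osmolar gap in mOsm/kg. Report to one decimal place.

22.5 mOsm/kg

Calculated osmolality = 2·Na + glucose/18 + urea
= 2·136 + 77/18 + 8.2
= 272 + 4.28 + 8.20
= 284.48 mOsm/kg ≈ 284.5 mOsm/kg
Osmolar gap = measured − calculated = 307 − 284.5 = 22.5 mOsm/kg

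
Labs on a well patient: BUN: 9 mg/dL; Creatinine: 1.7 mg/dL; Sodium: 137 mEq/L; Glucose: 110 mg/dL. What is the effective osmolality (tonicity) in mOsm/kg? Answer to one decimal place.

280.1 mOsm/kg

Effective osmolality excludes urea (freely permeant across cell membranes):
2·Na + glucose/18
= 2·137 + 110/18
= 274 + 6.11
= 280.11 mOsm/kg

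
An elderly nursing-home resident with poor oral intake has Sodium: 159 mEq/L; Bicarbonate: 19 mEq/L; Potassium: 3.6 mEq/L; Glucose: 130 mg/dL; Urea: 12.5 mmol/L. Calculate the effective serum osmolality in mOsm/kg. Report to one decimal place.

325.2 mOsm/kg

Effective osmolality excludes urea (freely permeant across cell membranes):
2·Na + glucose/18
= 2·159 + 130/18
= 318 + 7.22
= 325.22 mOsm/kg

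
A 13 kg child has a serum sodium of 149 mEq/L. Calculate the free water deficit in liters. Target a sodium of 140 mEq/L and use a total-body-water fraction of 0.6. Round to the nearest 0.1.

0.5 L

TBW = 0.6 · 13 = 7.8 L
Free water deficit = TBW · (Na/140 − 1)
= 7.8 · (149/140 − 1)
= 7.8 · 0.0643
= 0.5 L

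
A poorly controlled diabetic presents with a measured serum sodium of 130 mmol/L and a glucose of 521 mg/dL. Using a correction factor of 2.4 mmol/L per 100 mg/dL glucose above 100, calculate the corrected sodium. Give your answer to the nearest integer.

Corrected Na = measured Na + 2.4 · (glucose − 100)/100
= 130 + 2.4 · (521 − 100)/100
= 130 + 10.1
= 140.1 mmol/L

140 mmol/L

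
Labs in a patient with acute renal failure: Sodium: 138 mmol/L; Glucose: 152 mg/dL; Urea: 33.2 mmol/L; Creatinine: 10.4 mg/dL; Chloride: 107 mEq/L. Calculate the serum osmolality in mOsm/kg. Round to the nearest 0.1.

317.6 mOsm/kg

Calculated osmolality = 2·Na + glucose/18 + urea
= 2·138 + 152/18 + 33.2
= 276 + 8.44 + 33.20
= 317.64 mOsm/kg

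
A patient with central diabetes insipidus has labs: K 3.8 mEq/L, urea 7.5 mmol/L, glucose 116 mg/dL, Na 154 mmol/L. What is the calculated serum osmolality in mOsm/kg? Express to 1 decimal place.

Calculated osmolality = 2·Na + glucose/18 + urea
= 2·154 + 116/18 + 7.5
= 308 + 6.44 + 7.50
= 321.94 mOsm/kg

321.9 mOsm/kg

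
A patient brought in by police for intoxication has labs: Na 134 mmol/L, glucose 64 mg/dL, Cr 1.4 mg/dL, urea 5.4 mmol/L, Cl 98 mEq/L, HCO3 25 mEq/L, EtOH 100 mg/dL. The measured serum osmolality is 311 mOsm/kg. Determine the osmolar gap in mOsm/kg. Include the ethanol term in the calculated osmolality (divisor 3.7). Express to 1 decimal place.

Calculated osmolality = 2·Na + glucose/18 + urea + ethanol/3.7
= 2·134 + 64/18 + 5.4 + 100/3.7
= 268 + 3.56 + 5.40 + 27.03
= 303.99 mOsm/kg ≈ 304.0 mOsm/kg
Osmolar gap = measured − calculated = 311 − 304.0 = 7.0 mOsm/kg

7.0 mOsm/kg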